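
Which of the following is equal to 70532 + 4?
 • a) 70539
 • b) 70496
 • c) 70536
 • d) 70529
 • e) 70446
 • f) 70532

70532 + 4 = 70536
c) 70536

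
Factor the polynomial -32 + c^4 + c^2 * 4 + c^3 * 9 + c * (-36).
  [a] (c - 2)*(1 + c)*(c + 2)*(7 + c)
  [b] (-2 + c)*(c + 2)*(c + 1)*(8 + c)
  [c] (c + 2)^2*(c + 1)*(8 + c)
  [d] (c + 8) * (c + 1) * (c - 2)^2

We need to factor -32 + c^4 + c^2 * 4 + c^3 * 9 + c * (-36).
The factored form is (-2 + c)*(c + 2)*(c + 1)*(8 + c).
b) (-2 + c)*(c + 2)*(c + 1)*(8 + c)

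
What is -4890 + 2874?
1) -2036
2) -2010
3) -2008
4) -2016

-4890 + 2874 = -2016
4) -2016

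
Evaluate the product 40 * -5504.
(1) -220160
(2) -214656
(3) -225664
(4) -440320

40 * -5504 = -220160
1) -220160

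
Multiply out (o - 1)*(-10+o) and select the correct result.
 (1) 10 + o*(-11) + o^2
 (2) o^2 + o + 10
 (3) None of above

Expanding (o - 1)*(-10+o):
= 10 + o*(-11) + o^2
1) 10 + o*(-11) + o^2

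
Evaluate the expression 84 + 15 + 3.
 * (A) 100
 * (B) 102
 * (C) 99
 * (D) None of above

First: 84 + 15 = 99
Then: 99 + 3 = 102
B) 102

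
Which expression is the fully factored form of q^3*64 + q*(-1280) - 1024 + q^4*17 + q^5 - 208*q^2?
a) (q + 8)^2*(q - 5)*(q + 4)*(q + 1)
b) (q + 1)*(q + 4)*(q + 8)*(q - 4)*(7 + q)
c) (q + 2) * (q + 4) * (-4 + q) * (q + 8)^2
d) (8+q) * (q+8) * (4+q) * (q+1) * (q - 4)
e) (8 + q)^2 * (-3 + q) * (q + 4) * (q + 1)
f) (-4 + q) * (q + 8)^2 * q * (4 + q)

We need to factor q^3*64 + q*(-1280) - 1024 + q^4*17 + q^5 - 208*q^2.
The factored form is (8+q) * (q+8) * (4+q) * (q+1) * (q - 4).
d) (8+q) * (q+8) * (4+q) * (q+1) * (q - 4)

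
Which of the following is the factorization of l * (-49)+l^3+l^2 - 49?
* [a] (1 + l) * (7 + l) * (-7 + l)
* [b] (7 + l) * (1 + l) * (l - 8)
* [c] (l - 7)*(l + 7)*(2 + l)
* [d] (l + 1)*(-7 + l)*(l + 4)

We need to factor l * (-49)+l^3+l^2 - 49.
The factored form is (1 + l) * (7 + l) * (-7 + l).
a) (1 + l) * (7 + l) * (-7 + l)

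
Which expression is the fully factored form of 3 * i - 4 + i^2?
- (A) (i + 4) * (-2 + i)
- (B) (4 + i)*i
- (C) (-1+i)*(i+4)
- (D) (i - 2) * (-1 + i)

We need to factor 3 * i - 4 + i^2.
The factored form is (-1+i)*(i+4).
C) (-1+i)*(i+4)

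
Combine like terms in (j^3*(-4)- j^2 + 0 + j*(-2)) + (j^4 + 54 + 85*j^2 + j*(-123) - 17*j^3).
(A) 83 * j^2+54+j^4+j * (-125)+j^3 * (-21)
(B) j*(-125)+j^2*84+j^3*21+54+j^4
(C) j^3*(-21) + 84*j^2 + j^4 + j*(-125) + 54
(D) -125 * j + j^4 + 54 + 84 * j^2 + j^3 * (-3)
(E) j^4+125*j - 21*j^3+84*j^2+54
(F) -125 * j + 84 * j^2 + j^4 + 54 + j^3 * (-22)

Adding the polynomials and combining like terms:
(j^3*(-4) - j^2 + 0 + j*(-2)) + (j^4 + 54 + 85*j^2 + j*(-123) - 17*j^3)
= j^3*(-21) + 84*j^2 + j^4 + j*(-125) + 54
C) j^3*(-21) + 84*j^2 + j^4 + j*(-125) + 54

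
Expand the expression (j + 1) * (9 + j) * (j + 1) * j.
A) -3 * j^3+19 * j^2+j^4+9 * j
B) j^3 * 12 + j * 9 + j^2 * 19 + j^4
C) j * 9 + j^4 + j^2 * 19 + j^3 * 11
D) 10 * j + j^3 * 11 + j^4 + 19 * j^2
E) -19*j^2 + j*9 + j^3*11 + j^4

Expanding (j + 1) * (9 + j) * (j + 1) * j:
= j * 9 + j^4 + j^2 * 19 + j^3 * 11
C) j * 9 + j^4 + j^2 * 19 + j^3 * 11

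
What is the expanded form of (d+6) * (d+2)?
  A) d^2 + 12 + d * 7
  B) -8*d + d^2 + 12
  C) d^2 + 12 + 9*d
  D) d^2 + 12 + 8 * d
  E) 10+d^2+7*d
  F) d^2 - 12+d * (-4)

Expanding (d+6) * (d+2):
= d^2 + 12 + 8 * d
D) d^2 + 12 + 8 * d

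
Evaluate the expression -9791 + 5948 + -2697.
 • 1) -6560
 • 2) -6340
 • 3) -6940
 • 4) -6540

First: -9791 + 5948 = -3843
Then: -3843 + -2697 = -6540
4) -6540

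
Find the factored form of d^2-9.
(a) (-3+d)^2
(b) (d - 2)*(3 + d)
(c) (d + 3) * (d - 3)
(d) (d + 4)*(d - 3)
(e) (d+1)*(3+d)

We need to factor d^2-9.
The factored form is (d + 3) * (d - 3).
c) (d + 3) * (d - 3)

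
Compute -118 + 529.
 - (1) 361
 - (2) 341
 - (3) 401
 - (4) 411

-118 + 529 = 411
4) 411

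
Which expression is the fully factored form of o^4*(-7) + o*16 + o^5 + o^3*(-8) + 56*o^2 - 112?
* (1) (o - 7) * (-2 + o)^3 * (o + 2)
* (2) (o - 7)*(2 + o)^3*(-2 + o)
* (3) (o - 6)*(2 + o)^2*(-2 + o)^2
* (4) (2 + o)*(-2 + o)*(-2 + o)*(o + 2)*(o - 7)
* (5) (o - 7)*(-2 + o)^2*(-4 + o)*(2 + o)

We need to factor o^4*(-7) + o*16 + o^5 + o^3*(-8) + 56*o^2 - 112.
The factored form is (2 + o)*(-2 + o)*(-2 + o)*(o + 2)*(o - 7).
4) (2 + o)*(-2 + o)*(-2 + o)*(o + 2)*(o - 7)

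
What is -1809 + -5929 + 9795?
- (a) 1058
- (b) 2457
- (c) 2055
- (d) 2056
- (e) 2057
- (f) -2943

First: -1809 + -5929 = -7738
Then: -7738 + 9795 = 2057
e) 2057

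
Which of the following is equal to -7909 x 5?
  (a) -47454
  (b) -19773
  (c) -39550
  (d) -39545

-7909 * 5 = -39545
d) -39545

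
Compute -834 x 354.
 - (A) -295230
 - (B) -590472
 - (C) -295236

-834 * 354 = -295236
C) -295236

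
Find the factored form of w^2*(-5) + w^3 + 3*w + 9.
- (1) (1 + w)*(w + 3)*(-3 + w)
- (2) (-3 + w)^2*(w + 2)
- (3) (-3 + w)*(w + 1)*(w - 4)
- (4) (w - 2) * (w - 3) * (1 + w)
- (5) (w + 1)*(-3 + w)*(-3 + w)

We need to factor w^2*(-5) + w^3 + 3*w + 9.
The factored form is (w + 1)*(-3 + w)*(-3 + w).
5) (w + 1)*(-3 + w)*(-3 + w)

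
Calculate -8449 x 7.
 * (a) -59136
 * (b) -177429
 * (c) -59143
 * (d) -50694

-8449 * 7 = -59143
c) -59143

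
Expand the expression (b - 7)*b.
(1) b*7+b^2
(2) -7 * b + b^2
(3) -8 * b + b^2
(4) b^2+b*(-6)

Expanding (b - 7)*b:
= -7 * b + b^2
2) -7 * b + b^2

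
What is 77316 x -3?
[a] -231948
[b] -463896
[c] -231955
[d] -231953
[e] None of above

77316 * -3 = -231948
a) -231948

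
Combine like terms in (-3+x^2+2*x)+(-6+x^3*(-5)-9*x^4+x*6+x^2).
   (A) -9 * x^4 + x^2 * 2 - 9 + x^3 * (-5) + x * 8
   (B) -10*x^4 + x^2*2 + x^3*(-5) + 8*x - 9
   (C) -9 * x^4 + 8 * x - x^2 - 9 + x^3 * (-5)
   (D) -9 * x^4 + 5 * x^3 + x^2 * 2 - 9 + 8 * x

Adding the polynomials and combining like terms:
(-3 + x^2 + 2*x) + (-6 + x^3*(-5) - 9*x^4 + x*6 + x^2)
= -9 * x^4 + x^2 * 2 - 9 + x^3 * (-5) + x * 8
A) -9 * x^4 + x^2 * 2 - 9 + x^3 * (-5) + x * 8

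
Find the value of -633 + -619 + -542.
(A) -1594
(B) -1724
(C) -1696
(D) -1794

First: -633 + -619 = -1252
Then: -1252 + -542 = -1794
D) -1794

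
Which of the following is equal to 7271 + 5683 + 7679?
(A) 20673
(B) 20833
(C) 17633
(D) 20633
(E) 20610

First: 7271 + 5683 = 12954
Then: 12954 + 7679 = 20633
D) 20633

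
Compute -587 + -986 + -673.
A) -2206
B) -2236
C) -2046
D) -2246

First: -587 + -986 = -1573
Then: -1573 + -673 = -2246
D) -2246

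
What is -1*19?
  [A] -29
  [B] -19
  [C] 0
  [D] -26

-1 * 19 = -19
B) -19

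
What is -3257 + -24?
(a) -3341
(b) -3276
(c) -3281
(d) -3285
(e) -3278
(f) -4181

-3257 + -24 = -3281
c) -3281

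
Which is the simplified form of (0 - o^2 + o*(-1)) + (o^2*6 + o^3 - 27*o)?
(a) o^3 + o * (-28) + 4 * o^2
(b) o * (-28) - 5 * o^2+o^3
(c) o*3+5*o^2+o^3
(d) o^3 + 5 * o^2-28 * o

Adding the polynomials and combining like terms:
(0 - o^2 + o*(-1)) + (o^2*6 + o^3 - 27*o)
= o^3 + 5 * o^2-28 * o
d) o^3 + 5 * o^2-28 * o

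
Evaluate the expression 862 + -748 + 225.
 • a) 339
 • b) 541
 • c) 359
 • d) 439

First: 862 + -748 = 114
Then: 114 + 225 = 339
a) 339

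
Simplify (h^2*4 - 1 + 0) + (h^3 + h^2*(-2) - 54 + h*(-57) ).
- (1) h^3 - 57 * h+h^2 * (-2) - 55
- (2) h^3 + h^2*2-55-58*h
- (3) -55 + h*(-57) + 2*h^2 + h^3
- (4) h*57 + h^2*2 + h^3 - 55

Adding the polynomials and combining like terms:
(h^2*4 - 1 + 0) + (h^3 + h^2*(-2) - 54 + h*(-57))
= -55 + h*(-57) + 2*h^2 + h^3
3) -55 + h*(-57) + 2*h^2 + h^3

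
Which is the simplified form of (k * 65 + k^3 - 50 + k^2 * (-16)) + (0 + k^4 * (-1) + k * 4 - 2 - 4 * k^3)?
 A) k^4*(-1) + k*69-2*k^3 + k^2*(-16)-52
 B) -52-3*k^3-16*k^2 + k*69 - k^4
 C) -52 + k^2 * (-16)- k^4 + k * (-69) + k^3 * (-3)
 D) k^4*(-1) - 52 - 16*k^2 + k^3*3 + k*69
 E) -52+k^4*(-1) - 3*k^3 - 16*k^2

Adding the polynomials and combining like terms:
(k*65 + k^3 - 50 + k^2*(-16)) + (0 + k^4*(-1) + k*4 - 2 - 4*k^3)
= -52-3*k^3-16*k^2 + k*69 - k^4
B) -52-3*k^3-16*k^2 + k*69 - k^4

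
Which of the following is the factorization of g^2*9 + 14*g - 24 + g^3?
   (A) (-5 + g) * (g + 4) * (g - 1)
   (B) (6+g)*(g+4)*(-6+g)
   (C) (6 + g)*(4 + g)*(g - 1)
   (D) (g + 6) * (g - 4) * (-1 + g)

We need to factor g^2*9 + 14*g - 24 + g^3.
The factored form is (6 + g)*(4 + g)*(g - 1).
C) (6 + g)*(4 + g)*(g - 1)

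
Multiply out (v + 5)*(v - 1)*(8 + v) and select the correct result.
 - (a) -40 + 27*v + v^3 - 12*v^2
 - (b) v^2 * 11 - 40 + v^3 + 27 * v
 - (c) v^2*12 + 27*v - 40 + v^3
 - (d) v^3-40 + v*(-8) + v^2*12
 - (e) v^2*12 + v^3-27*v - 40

Expanding (v + 5)*(v - 1)*(8 + v):
= v^2*12 + 27*v - 40 + v^3
c) v^2*12 + 27*v - 40 + v^3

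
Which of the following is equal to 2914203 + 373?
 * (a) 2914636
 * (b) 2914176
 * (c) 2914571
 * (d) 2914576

2914203 + 373 = 2914576
d) 2914576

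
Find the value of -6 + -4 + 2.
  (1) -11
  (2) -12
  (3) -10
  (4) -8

First: -6 + -4 = -10
Then: -10 + 2 = -8
4) -8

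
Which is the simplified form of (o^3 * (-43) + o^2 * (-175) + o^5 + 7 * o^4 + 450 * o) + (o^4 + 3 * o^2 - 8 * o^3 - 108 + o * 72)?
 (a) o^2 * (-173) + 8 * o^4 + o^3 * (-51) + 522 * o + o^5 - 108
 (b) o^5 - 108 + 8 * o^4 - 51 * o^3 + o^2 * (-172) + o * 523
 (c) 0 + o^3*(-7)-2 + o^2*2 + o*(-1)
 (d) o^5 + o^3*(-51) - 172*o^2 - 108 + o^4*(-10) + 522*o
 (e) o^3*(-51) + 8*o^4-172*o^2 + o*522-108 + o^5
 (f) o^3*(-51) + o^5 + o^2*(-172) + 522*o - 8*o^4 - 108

Adding the polynomials and combining like terms:
(o^3*(-43) + o^2*(-175) + o^5 + 7*o^4 + 450*o) + (o^4 + 3*o^2 - 8*o^3 - 108 + o*72)
= o^3*(-51) + 8*o^4-172*o^2 + o*522-108 + o^5
e) o^3*(-51) + 8*o^4-172*o^2 + o*522-108 + o^5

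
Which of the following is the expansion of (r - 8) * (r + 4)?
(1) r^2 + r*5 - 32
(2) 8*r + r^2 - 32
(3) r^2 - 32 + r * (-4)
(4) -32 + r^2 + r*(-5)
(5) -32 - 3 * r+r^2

Expanding (r - 8) * (r + 4):
= r^2 - 32 + r * (-4)
3) r^2 - 32 + r * (-4)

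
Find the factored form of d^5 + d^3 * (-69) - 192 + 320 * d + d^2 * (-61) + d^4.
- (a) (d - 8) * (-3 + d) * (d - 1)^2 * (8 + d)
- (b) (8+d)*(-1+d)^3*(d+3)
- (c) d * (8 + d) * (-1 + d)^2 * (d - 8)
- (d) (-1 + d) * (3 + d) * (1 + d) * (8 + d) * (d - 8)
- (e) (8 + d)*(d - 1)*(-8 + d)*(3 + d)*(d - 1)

We need to factor d^5 + d^3 * (-69) - 192 + 320 * d + d^2 * (-61) + d^4.
The factored form is (8 + d)*(d - 1)*(-8 + d)*(3 + d)*(d - 1).
e) (8 + d)*(d - 1)*(-8 + d)*(3 + d)*(d - 1)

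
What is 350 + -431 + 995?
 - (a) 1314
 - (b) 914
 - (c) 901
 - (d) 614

First: 350 + -431 = -81
Then: -81 + 995 = 914
b) 914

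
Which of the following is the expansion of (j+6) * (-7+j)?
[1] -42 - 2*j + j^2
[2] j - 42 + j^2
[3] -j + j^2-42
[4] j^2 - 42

Expanding (j+6) * (-7+j):
= -j + j^2-42
3) -j + j^2-42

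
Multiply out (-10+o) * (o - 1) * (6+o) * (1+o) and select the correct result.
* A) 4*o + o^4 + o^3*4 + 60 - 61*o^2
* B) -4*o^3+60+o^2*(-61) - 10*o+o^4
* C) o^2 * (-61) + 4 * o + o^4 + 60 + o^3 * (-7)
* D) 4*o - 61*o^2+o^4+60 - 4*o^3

Expanding (-10+o) * (o - 1) * (6+o) * (1+o):
= 4*o - 61*o^2+o^4+60 - 4*o^3
D) 4*o - 61*o^2+o^4+60 - 4*o^3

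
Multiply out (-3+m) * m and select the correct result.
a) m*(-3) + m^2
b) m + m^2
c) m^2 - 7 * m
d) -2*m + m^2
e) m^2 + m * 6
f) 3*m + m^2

Expanding (-3+m) * m:
= m*(-3) + m^2
a) m*(-3) + m^2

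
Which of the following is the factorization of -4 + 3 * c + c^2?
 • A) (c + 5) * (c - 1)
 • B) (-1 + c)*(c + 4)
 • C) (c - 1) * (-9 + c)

We need to factor -4 + 3 * c + c^2.
The factored form is (-1 + c)*(c + 4).
B) (-1 + c)*(c + 4)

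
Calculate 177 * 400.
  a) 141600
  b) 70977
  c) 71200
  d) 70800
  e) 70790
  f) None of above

177 * 400 = 70800
d) 70800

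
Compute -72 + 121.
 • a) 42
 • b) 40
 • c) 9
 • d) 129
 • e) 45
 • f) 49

-72 + 121 = 49
f) 49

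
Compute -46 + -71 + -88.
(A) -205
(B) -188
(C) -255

First: -46 + -71 = -117
Then: -117 + -88 = -205
A) -205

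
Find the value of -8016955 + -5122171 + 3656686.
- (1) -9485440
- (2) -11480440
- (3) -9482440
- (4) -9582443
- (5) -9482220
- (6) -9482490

First: -8016955 + -5122171 = -13139126
Then: -13139126 + 3656686 = -9482440
3) -9482440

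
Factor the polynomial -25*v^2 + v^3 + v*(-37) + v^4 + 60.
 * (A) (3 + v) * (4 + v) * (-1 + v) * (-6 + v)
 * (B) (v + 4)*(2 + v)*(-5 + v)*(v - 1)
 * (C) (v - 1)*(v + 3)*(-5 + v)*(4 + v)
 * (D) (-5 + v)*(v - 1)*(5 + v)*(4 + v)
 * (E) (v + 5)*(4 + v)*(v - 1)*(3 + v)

We need to factor -25*v^2 + v^3 + v*(-37) + v^4 + 60.
The factored form is (v - 1)*(v + 3)*(-5 + v)*(4 + v).
C) (v - 1)*(v + 3)*(-5 + v)*(4 + v)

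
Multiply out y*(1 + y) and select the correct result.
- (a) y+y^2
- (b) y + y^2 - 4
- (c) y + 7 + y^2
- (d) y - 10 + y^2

Expanding y*(1 + y):
= y+y^2
a) y+y^2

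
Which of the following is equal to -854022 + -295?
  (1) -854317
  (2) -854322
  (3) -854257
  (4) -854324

-854022 + -295 = -854317
1) -854317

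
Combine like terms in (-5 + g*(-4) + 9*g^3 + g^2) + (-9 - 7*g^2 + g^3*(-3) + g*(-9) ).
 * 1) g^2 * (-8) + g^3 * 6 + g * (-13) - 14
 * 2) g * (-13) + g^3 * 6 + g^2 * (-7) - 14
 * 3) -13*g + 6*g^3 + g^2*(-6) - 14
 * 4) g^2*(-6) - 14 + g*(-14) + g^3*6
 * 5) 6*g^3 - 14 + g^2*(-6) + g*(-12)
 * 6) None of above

Adding the polynomials and combining like terms:
(-5 + g*(-4) + 9*g^3 + g^2) + (-9 - 7*g^2 + g^3*(-3) + g*(-9))
= -13*g + 6*g^3 + g^2*(-6) - 14
3) -13*g + 6*g^3 + g^2*(-6) - 14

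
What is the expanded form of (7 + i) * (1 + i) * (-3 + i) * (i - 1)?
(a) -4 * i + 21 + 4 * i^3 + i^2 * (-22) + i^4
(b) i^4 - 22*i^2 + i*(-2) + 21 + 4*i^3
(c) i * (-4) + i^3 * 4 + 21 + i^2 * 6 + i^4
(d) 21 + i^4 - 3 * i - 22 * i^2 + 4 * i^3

Expanding (7 + i) * (1 + i) * (-3 + i) * (i - 1):
= -4 * i + 21 + 4 * i^3 + i^2 * (-22) + i^4
a) -4 * i + 21 + 4 * i^3 + i^2 * (-22) + i^4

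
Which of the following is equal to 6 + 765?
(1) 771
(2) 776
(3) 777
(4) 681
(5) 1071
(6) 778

6 + 765 = 771
1) 771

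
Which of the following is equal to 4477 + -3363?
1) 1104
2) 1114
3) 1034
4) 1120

4477 + -3363 = 1114
2) 1114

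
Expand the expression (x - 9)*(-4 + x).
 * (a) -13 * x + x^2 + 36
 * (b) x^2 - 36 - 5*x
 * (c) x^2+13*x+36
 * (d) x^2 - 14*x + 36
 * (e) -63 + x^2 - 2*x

Expanding (x - 9)*(-4 + x):
= -13 * x + x^2 + 36
a) -13 * x + x^2 + 36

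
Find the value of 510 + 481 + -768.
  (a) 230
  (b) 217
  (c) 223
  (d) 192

First: 510 + 481 = 991
Then: 991 + -768 = 223
c) 223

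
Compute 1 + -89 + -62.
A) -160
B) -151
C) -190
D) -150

First: 1 + -89 = -88
Then: -88 + -62 = -150
D) -150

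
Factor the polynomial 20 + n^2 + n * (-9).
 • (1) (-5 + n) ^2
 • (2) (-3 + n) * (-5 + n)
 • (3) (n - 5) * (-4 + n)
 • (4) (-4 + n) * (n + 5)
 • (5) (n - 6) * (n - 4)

We need to factor 20 + n^2 + n * (-9).
The factored form is (n - 5) * (-4 + n).
3) (n - 5) * (-4 + n)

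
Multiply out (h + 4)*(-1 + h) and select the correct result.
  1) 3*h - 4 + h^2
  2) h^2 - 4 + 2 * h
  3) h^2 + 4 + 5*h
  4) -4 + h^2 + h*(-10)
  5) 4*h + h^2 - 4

Expanding (h + 4)*(-1 + h):
= 3*h - 4 + h^2
1) 3*h - 4 + h^2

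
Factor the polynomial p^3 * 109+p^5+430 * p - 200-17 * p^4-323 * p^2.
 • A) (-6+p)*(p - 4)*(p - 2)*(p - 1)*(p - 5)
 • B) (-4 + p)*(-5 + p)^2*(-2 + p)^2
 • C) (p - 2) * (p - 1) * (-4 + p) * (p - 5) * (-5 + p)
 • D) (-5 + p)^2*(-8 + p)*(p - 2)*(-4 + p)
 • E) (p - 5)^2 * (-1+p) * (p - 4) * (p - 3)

We need to factor p^3 * 109+p^5+430 * p - 200-17 * p^4-323 * p^2.
The factored form is (p - 2) * (p - 1) * (-4 + p) * (p - 5) * (-5 + p).
C) (p - 2) * (p - 1) * (-4 + p) * (p - 5) * (-5 + p)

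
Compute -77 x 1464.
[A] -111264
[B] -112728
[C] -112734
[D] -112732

-77 * 1464 = -112728
B) -112728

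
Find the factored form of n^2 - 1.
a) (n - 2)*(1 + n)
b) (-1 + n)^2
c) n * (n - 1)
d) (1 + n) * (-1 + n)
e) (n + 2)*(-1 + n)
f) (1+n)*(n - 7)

We need to factor n^2 - 1.
The factored form is (1 + n) * (-1 + n).
d) (1 + n) * (-1 + n)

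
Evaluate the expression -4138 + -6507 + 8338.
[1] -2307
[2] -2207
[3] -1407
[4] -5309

First: -4138 + -6507 = -10645
Then: -10645 + 8338 = -2307
1) -2307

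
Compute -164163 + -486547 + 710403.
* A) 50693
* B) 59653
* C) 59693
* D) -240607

First: -164163 + -486547 = -650710
Then: -650710 + 710403 = 59693
C) 59693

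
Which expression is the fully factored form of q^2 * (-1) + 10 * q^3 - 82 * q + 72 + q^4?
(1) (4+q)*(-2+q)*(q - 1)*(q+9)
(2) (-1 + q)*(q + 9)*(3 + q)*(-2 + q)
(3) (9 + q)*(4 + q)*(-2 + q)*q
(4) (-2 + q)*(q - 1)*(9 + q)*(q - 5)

We need to factor q^2 * (-1) + 10 * q^3 - 82 * q + 72 + q^4.
The factored form is (4+q)*(-2+q)*(q - 1)*(q+9).
1) (4+q)*(-2+q)*(q - 1)*(q+9)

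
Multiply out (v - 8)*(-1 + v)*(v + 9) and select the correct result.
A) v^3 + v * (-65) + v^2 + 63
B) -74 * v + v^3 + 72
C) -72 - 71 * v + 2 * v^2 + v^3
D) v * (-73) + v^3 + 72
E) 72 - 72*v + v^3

Expanding (v - 8)*(-1 + v)*(v + 9):
= v * (-73) + v^3 + 72
D) v * (-73) + v^3 + 72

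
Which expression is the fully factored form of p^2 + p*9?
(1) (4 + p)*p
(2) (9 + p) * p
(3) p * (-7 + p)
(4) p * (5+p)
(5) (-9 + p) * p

We need to factor p^2 + p*9.
The factored form is (9 + p) * p.
2) (9 + p) * p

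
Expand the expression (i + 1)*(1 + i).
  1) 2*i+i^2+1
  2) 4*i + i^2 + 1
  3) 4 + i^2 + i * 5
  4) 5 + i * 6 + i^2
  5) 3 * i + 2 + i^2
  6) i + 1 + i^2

Expanding (i + 1)*(1 + i):
= 2*i+i^2+1
1) 2*i+i^2+1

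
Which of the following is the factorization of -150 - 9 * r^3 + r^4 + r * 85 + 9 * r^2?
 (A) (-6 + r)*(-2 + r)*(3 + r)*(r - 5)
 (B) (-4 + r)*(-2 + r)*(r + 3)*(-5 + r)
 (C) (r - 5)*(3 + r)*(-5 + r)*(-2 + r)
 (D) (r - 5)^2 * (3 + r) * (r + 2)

We need to factor -150 - 9 * r^3 + r^4 + r * 85 + 9 * r^2.
The factored form is (r - 5)*(3 + r)*(-5 + r)*(-2 + r).
C) (r - 5)*(3 + r)*(-5 + r)*(-2 + r)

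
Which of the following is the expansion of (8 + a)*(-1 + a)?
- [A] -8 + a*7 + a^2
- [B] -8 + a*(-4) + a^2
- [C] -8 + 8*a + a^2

Expanding (8 + a)*(-1 + a):
= -8 + a*7 + a^2
A) -8 + a*7 + a^2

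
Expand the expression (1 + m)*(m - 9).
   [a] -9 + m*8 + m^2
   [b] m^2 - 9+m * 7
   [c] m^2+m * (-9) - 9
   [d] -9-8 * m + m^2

Expanding (1 + m)*(m - 9):
= -9-8 * m + m^2
d) -9-8 * m + m^2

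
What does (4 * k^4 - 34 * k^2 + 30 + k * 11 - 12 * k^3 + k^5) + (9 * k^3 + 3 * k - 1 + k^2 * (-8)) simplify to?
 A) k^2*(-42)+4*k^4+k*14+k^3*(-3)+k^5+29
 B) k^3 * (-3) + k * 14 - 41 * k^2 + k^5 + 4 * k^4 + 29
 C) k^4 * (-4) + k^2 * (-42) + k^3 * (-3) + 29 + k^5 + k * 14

Adding the polynomials and combining like terms:
(4*k^4 - 34*k^2 + 30 + k*11 - 12*k^3 + k^5) + (9*k^3 + 3*k - 1 + k^2*(-8))
= k^2*(-42)+4*k^4+k*14+k^3*(-3)+k^5+29
A) k^2*(-42)+4*k^4+k*14+k^3*(-3)+k^5+29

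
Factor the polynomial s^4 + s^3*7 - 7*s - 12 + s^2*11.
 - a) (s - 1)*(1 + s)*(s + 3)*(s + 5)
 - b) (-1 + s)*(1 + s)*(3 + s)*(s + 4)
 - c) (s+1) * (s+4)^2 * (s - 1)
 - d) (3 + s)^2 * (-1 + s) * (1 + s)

We need to factor s^4 + s^3*7 - 7*s - 12 + s^2*11.
The factored form is (-1 + s)*(1 + s)*(3 + s)*(s + 4).
b) (-1 + s)*(1 + s)*(3 + s)*(s + 4)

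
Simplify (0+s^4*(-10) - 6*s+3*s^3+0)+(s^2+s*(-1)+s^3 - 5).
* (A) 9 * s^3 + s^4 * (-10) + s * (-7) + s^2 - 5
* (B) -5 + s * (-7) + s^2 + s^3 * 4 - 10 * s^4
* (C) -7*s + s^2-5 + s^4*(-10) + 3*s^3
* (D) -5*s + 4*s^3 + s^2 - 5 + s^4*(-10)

Adding the polynomials and combining like terms:
(0 + s^4*(-10) - 6*s + 3*s^3 + 0) + (s^2 + s*(-1) + s^3 - 5)
= -5 + s * (-7) + s^2 + s^3 * 4 - 10 * s^4
B) -5 + s * (-7) + s^2 + s^3 * 4 - 10 * s^4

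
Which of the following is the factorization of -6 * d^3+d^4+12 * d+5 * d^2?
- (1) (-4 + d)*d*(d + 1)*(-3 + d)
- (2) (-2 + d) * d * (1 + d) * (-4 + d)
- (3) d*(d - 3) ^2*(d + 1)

We need to factor -6 * d^3+d^4+12 * d+5 * d^2.
The factored form is (-4 + d)*d*(d + 1)*(-3 + d).
1) (-4 + d)*d*(d + 1)*(-3 + d)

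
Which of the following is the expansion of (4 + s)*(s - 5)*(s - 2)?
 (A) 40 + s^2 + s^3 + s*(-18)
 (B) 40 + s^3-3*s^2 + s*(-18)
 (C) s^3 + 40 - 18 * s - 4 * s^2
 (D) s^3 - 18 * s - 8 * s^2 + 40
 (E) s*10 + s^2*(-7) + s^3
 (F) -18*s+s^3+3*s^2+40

Expanding (4 + s)*(s - 5)*(s - 2):
= 40 + s^3-3*s^2 + s*(-18)
B) 40 + s^3-3*s^2 + s*(-18)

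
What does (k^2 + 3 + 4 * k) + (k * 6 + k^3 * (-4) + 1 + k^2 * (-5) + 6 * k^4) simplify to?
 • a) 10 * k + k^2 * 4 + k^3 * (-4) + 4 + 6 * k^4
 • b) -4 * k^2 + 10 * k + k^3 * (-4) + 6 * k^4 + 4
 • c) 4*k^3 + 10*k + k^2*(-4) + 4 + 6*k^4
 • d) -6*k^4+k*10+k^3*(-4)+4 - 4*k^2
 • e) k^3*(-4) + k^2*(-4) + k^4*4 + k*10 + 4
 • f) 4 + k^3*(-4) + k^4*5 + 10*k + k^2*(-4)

Adding the polynomials and combining like terms:
(k^2 + 3 + 4*k) + (k*6 + k^3*(-4) + 1 + k^2*(-5) + 6*k^4)
= -4 * k^2 + 10 * k + k^3 * (-4) + 6 * k^4 + 4
b) -4 * k^2 + 10 * k + k^3 * (-4) + 6 * k^4 + 4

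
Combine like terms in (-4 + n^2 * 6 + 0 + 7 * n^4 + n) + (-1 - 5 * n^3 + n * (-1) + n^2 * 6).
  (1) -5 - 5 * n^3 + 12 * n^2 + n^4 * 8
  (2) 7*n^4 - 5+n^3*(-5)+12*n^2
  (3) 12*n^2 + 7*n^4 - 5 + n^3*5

Adding the polynomials and combining like terms:
(-4 + n^2*6 + 0 + 7*n^4 + n) + (-1 - 5*n^3 + n*(-1) + n^2*6)
= 7*n^4 - 5+n^3*(-5)+12*n^2
2) 7*n^4 - 5+n^3*(-5)+12*n^2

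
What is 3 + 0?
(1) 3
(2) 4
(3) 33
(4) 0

3 + 0 = 3
1) 3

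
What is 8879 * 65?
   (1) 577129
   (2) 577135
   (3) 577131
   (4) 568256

8879 * 65 = 577135
2) 577135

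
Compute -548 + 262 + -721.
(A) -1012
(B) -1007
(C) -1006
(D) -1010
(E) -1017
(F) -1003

First: -548 + 262 = -286
Then: -286 + -721 = -1007
B) -1007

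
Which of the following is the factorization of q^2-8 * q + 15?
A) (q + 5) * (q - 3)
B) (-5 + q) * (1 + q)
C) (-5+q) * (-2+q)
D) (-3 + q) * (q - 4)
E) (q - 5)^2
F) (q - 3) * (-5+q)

We need to factor q^2-8 * q + 15.
The factored form is (q - 3) * (-5+q).
F) (q - 3) * (-5+q)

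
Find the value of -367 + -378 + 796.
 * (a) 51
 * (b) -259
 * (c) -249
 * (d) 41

First: -367 + -378 = -745
Then: -745 + 796 = 51
a) 51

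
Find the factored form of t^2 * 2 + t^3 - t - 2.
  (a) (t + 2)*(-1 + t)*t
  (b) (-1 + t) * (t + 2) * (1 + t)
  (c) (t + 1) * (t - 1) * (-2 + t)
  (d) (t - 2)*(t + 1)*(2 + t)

We need to factor t^2 * 2 + t^3 - t - 2.
The factored form is (-1 + t) * (t + 2) * (1 + t).
b) (-1 + t) * (t + 2) * (1 + t)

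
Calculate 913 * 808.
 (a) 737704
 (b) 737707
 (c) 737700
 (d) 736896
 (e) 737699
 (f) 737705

913 * 808 = 737704
a) 737704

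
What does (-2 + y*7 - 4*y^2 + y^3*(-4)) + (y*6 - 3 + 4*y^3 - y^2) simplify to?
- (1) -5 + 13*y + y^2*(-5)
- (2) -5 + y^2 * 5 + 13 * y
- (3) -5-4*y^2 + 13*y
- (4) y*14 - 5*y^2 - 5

Adding the polynomials and combining like terms:
(-2 + y*7 - 4*y^2 + y^3*(-4)) + (y*6 - 3 + 4*y^3 - y^2)
= -5 + 13*y + y^2*(-5)
1) -5 + 13*y + y^2*(-5)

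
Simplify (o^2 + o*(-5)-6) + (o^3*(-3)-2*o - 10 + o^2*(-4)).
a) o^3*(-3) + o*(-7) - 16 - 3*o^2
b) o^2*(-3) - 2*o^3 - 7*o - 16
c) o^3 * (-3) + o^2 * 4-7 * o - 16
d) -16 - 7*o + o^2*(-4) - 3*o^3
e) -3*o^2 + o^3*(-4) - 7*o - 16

Adding the polynomials and combining like terms:
(o^2 + o*(-5) - 6) + (o^3*(-3) - 2*o - 10 + o^2*(-4))
= o^3*(-3) + o*(-7) - 16 - 3*o^2
a) o^3*(-3) + o*(-7) - 16 - 3*o^2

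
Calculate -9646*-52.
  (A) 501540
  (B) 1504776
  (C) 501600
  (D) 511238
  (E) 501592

-9646 * -52 = 501592
E) 501592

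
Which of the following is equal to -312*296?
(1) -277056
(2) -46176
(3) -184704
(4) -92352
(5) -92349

-312 * 296 = -92352
4) -92352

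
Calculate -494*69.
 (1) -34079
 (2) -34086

-494 * 69 = -34086
2) -34086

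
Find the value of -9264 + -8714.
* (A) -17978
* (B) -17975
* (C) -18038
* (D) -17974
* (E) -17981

-9264 + -8714 = -17978
A) -17978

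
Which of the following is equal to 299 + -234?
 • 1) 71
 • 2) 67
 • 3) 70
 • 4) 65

299 + -234 = 65
4) 65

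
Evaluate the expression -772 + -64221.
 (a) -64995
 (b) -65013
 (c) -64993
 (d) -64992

-772 + -64221 = -64993
c) -64993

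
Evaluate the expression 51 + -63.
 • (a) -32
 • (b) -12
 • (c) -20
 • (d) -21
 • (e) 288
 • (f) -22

51 + -63 = -12
b) -12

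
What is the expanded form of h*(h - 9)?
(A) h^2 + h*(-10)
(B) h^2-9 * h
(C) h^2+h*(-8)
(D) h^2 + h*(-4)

Expanding h*(h - 9):
= h^2-9 * h
B) h^2-9 * h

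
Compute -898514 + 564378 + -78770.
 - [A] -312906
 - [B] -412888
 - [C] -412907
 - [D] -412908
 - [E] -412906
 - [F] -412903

First: -898514 + 564378 = -334136
Then: -334136 + -78770 = -412906
E) -412906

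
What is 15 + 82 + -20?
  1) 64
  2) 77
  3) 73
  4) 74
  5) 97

First: 15 + 82 = 97
Then: 97 + -20 = 77
2) 77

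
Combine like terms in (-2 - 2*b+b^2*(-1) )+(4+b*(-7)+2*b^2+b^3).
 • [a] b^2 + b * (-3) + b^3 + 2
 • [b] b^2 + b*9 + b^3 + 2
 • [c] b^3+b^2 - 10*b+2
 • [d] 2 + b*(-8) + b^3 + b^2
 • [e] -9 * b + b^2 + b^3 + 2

Adding the polynomials and combining like terms:
(-2 - 2*b + b^2*(-1)) + (4 + b*(-7) + 2*b^2 + b^3)
= -9 * b + b^2 + b^3 + 2
e) -9 * b + b^2 + b^3 + 2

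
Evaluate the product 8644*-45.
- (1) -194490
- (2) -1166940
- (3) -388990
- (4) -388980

8644 * -45 = -388980
4) -388980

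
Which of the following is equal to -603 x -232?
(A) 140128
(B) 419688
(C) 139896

-603 * -232 = 139896
C) 139896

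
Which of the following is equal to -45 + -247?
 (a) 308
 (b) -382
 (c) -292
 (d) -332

-45 + -247 = -292
c) -292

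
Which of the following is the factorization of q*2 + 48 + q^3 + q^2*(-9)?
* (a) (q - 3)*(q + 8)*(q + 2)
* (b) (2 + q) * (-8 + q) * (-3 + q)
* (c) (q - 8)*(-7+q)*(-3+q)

We need to factor q*2 + 48 + q^3 + q^2*(-9).
The factored form is (2 + q) * (-8 + q) * (-3 + q).
b) (2 + q) * (-8 + q) * (-3 + q)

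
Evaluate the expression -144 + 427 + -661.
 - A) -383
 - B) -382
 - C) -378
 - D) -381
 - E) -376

First: -144 + 427 = 283
Then: 283 + -661 = -378
C) -378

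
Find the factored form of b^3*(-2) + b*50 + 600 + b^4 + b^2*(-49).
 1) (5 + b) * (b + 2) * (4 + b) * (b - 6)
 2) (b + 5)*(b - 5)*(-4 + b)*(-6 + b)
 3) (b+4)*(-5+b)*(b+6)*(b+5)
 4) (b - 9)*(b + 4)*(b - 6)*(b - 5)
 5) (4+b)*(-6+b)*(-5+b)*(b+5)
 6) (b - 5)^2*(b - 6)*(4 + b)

We need to factor b^3*(-2) + b*50 + 600 + b^4 + b^2*(-49).
The factored form is (4+b)*(-6+b)*(-5+b)*(b+5).
5) (4+b)*(-6+b)*(-5+b)*(b+5)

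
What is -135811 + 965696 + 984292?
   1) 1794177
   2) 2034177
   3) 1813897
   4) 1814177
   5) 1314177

First: -135811 + 965696 = 829885
Then: 829885 + 984292 = 1814177
4) 1814177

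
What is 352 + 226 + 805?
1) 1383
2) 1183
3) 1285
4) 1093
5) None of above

First: 352 + 226 = 578
Then: 578 + 805 = 1383
1) 1383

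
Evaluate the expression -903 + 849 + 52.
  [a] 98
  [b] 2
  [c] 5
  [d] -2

First: -903 + 849 = -54
Then: -54 + 52 = -2
d) -2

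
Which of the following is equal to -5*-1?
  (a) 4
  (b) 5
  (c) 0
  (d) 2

-5 * -1 = 5
b) 5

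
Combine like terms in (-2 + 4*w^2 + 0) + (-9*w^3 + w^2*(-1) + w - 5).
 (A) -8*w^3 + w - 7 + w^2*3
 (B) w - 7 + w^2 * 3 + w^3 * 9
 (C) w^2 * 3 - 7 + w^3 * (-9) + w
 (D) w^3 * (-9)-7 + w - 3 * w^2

Adding the polynomials and combining like terms:
(-2 + 4*w^2 + 0) + (-9*w^3 + w^2*(-1) + w - 5)
= w^2 * 3 - 7 + w^3 * (-9) + w
C) w^2 * 3 - 7 + w^3 * (-9) + w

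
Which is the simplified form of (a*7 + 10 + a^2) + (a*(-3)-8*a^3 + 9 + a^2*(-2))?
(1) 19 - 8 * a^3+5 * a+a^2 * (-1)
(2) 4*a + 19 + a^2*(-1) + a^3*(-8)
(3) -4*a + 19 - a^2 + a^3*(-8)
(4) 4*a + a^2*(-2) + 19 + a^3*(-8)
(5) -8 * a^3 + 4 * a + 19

Adding the polynomials and combining like terms:
(a*7 + 10 + a^2) + (a*(-3) - 8*a^3 + 9 + a^2*(-2))
= 4*a + 19 + a^2*(-1) + a^3*(-8)
2) 4*a + 19 + a^2*(-1) + a^3*(-8)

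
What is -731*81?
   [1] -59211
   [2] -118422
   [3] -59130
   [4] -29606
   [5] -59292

-731 * 81 = -59211
1) -59211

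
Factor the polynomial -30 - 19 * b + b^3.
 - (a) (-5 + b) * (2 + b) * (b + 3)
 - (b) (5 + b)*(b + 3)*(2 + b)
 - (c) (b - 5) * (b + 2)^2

We need to factor -30 - 19 * b + b^3.
The factored form is (-5 + b) * (2 + b) * (b + 3).
a) (-5 + b) * (2 + b) * (b + 3)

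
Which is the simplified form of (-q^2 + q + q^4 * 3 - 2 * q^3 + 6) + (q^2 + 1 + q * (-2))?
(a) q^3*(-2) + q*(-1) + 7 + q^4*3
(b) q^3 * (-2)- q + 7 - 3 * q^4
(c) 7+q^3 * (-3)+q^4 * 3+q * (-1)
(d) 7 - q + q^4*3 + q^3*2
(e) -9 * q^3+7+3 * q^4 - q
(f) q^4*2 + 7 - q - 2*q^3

Adding the polynomials and combining like terms:
(-q^2 + q + q^4*3 - 2*q^3 + 6) + (q^2 + 1 + q*(-2))
= q^3*(-2) + q*(-1) + 7 + q^4*3
a) q^3*(-2) + q*(-1) + 7 + q^4*3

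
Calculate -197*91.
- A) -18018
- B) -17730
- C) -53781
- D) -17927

-197 * 91 = -17927
D) -17927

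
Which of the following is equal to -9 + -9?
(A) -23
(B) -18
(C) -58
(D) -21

-9 + -9 = -18
B) -18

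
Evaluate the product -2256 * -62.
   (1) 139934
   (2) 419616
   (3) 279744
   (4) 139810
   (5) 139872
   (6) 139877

-2256 * -62 = 139872
5) 139872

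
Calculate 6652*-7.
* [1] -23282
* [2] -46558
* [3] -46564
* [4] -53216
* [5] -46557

6652 * -7 = -46564
3) -46564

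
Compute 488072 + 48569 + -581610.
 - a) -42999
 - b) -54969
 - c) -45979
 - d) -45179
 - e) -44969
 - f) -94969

First: 488072 + 48569 = 536641
Then: 536641 + -581610 = -44969
e) -44969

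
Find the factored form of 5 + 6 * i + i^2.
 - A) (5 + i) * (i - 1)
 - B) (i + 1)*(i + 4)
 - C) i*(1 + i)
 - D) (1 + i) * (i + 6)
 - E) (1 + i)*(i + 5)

We need to factor 5 + 6 * i + i^2.
The factored form is (1 + i)*(i + 5).
E) (1 + i)*(i + 5)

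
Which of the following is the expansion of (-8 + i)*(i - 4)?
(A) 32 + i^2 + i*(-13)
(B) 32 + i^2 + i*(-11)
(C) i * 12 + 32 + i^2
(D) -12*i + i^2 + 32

Expanding (-8 + i)*(i - 4):
= -12*i + i^2 + 32
D) -12*i + i^2 + 32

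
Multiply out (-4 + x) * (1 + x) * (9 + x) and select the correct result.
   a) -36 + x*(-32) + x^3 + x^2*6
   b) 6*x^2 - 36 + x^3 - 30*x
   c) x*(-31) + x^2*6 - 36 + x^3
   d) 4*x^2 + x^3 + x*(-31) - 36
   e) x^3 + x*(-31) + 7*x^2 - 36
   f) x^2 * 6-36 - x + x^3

Expanding (-4 + x) * (1 + x) * (9 + x):
= x*(-31) + x^2*6 - 36 + x^3
c) x*(-31) + x^2*6 - 36 + x^3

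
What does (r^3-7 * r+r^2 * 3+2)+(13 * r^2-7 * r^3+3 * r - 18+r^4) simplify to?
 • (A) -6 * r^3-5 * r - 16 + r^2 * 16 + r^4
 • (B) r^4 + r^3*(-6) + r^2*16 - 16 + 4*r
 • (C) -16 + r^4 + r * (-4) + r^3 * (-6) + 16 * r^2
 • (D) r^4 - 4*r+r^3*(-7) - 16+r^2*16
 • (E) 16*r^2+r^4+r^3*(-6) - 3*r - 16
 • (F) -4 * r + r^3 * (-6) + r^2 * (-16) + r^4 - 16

Adding the polynomials and combining like terms:
(r^3 - 7*r + r^2*3 + 2) + (13*r^2 - 7*r^3 + 3*r - 18 + r^4)
= -16 + r^4 + r * (-4) + r^3 * (-6) + 16 * r^2
C) -16 + r^4 + r * (-4) + r^3 * (-6) + 16 * r^2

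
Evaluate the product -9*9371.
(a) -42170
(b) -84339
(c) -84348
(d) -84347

-9 * 9371 = -84339
b) -84339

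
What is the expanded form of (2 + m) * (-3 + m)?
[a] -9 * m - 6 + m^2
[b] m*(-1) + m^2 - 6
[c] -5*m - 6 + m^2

Expanding (2 + m) * (-3 + m):
= m*(-1) + m^2 - 6
b) m*(-1) + m^2 - 6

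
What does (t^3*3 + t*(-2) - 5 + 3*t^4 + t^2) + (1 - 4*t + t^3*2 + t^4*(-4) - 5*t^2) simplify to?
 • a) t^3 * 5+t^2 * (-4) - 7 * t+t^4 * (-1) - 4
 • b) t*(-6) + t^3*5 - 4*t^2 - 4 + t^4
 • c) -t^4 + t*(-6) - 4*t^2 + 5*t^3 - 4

Adding the polynomials and combining like terms:
(t^3*3 + t*(-2) - 5 + 3*t^4 + t^2) + (1 - 4*t + t^3*2 + t^4*(-4) - 5*t^2)
= -t^4 + t*(-6) - 4*t^2 + 5*t^3 - 4
c) -t^4 + t*(-6) - 4*t^2 + 5*t^3 - 4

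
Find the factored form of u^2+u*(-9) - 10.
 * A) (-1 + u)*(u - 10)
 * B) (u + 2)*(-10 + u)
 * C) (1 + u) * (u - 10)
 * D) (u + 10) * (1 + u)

We need to factor u^2+u*(-9) - 10.
The factored form is (1 + u) * (u - 10).
C) (1 + u) * (u - 10)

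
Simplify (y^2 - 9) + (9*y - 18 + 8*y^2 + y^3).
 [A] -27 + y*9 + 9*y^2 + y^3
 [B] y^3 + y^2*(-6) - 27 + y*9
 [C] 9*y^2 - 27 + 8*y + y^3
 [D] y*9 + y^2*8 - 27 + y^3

Adding the polynomials and combining like terms:
(y^2 - 9) + (9*y - 18 + 8*y^2 + y^3)
= -27 + y*9 + 9*y^2 + y^3
A) -27 + y*9 + 9*y^2 + y^3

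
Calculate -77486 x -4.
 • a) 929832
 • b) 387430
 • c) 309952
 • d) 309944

-77486 * -4 = 309944
d) 309944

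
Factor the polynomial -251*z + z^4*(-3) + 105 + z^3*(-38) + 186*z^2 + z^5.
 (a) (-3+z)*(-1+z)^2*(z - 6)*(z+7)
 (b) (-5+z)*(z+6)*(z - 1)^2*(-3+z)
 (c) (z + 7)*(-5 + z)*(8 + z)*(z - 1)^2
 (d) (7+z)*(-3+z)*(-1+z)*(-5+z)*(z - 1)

We need to factor -251*z + z^4*(-3) + 105 + z^3*(-38) + 186*z^2 + z^5.
The factored form is (7+z)*(-3+z)*(-1+z)*(-5+z)*(z - 1).
d) (7+z)*(-3+z)*(-1+z)*(-5+z)*(z - 1)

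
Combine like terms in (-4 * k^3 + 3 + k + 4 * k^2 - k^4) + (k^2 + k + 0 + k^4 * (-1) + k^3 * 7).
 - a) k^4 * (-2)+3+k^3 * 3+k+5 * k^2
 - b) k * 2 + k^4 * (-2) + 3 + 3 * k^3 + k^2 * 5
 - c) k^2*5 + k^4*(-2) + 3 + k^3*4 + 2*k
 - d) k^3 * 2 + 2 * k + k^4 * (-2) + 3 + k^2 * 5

Adding the polynomials and combining like terms:
(-4*k^3 + 3 + k + 4*k^2 - k^4) + (k^2 + k + 0 + k^4*(-1) + k^3*7)
= k * 2 + k^4 * (-2) + 3 + 3 * k^3 + k^2 * 5
b) k * 2 + k^4 * (-2) + 3 + 3 * k^3 + k^2 * 5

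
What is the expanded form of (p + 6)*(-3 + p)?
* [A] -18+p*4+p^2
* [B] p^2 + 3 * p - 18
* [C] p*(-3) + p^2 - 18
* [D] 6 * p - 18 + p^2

Expanding (p + 6)*(-3 + p):
= p^2 + 3 * p - 18
B) p^2 + 3 * p - 18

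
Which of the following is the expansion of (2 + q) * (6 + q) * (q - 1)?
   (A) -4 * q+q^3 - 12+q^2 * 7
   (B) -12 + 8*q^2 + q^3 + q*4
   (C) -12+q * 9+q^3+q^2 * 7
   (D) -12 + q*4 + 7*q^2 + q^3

Expanding (2 + q) * (6 + q) * (q - 1):
= -12 + q*4 + 7*q^2 + q^3
D) -12 + q*4 + 7*q^2 + q^3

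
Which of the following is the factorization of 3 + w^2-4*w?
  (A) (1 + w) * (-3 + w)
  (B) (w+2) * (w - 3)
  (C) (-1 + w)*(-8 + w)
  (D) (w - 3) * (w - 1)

We need to factor 3 + w^2-4*w.
The factored form is (w - 3) * (w - 1).
D) (w - 3) * (w - 1)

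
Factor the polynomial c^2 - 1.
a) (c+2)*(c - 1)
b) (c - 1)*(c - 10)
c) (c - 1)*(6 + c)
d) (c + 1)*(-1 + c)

We need to factor c^2 - 1.
The factored form is (c + 1)*(-1 + c).
d) (c + 1)*(-1 + c)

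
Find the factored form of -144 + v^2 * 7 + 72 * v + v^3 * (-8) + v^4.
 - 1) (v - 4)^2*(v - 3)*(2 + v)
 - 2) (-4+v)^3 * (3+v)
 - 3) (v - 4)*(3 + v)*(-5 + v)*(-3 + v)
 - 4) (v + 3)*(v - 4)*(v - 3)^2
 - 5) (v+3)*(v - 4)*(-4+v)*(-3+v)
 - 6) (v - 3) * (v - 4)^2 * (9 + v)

We need to factor -144 + v^2 * 7 + 72 * v + v^3 * (-8) + v^4.
The factored form is (v+3)*(v - 4)*(-4+v)*(-3+v).
5) (v+3)*(v - 4)*(-4+v)*(-3+v)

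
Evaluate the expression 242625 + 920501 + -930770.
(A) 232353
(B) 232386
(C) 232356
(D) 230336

First: 242625 + 920501 = 1163126
Then: 1163126 + -930770 = 232356
C) 232356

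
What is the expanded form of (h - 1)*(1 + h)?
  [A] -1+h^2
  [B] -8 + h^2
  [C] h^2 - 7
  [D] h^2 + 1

Expanding (h - 1)*(1 + h):
= -1+h^2
A) -1+h^2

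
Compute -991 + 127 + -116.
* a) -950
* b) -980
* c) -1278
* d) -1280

First: -991 + 127 = -864
Then: -864 + -116 = -980
b) -980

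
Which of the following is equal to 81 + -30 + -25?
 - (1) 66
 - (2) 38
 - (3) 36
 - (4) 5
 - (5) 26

First: 81 + -30 = 51
Then: 51 + -25 = 26
5) 26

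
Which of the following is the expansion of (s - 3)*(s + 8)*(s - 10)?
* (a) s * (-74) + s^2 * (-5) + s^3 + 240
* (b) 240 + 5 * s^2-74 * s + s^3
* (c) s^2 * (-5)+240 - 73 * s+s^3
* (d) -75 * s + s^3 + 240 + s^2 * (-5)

Expanding (s - 3)*(s + 8)*(s - 10):
= s * (-74) + s^2 * (-5) + s^3 + 240
a) s * (-74) + s^2 * (-5) + s^3 + 240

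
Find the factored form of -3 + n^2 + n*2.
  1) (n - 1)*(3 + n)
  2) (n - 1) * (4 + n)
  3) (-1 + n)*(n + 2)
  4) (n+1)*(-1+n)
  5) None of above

We need to factor -3 + n^2 + n*2.
The factored form is (n - 1)*(3 + n).
1) (n - 1)*(3 + n)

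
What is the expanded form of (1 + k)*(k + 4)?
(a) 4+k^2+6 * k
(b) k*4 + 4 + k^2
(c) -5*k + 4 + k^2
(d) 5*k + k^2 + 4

Expanding (1 + k)*(k + 4):
= 5*k + k^2 + 4
d) 5*k + k^2 + 4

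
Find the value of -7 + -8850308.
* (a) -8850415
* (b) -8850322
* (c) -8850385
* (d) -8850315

-7 + -8850308 = -8850315
d) -8850315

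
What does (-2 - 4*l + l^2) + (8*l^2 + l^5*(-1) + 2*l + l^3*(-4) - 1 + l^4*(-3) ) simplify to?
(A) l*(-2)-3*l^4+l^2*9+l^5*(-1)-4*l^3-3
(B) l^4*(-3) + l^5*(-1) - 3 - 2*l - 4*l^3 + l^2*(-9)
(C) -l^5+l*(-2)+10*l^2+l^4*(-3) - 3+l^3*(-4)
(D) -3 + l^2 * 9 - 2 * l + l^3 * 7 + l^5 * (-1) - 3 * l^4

Adding the polynomials and combining like terms:
(-2 - 4*l + l^2) + (8*l^2 + l^5*(-1) + 2*l + l^3*(-4) - 1 + l^4*(-3))
= l*(-2)-3*l^4+l^2*9+l^5*(-1)-4*l^3-3
A) l*(-2)-3*l^4+l^2*9+l^5*(-1)-4*l^3-3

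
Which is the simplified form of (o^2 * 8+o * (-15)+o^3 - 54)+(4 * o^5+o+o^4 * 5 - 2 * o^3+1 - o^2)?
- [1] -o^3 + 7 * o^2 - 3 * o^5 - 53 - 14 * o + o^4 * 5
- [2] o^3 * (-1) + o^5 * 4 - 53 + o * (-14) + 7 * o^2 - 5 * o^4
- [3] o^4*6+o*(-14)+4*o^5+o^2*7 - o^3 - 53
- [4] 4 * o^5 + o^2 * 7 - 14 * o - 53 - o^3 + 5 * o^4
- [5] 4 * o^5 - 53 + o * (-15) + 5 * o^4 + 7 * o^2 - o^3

Adding the polynomials and combining like terms:
(o^2*8 + o*(-15) + o^3 - 54) + (4*o^5 + o + o^4*5 - 2*o^3 + 1 - o^2)
= 4 * o^5 + o^2 * 7 - 14 * o - 53 - o^3 + 5 * o^4
4) 4 * o^5 + o^2 * 7 - 14 * o - 53 - o^3 + 5 * o^4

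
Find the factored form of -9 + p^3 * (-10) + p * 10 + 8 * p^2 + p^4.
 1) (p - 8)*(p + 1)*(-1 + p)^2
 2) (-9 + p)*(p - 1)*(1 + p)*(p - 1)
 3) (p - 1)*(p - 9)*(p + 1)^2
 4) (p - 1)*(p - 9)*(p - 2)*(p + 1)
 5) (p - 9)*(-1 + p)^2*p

We need to factor -9 + p^3 * (-10) + p * 10 + 8 * p^2 + p^4.
The factored form is (-9 + p)*(p - 1)*(1 + p)*(p - 1).
2) (-9 + p)*(p - 1)*(1 + p)*(p - 1)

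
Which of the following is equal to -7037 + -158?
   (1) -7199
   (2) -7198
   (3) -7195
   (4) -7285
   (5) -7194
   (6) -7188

-7037 + -158 = -7195
3) -7195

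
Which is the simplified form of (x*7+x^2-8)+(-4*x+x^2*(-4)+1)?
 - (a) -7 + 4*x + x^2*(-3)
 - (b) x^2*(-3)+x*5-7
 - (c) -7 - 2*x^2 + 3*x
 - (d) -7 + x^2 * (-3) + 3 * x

Adding the polynomials and combining like terms:
(x*7 + x^2 - 8) + (-4*x + x^2*(-4) + 1)
= -7 + x^2 * (-3) + 3 * x
d) -7 + x^2 * (-3) + 3 * x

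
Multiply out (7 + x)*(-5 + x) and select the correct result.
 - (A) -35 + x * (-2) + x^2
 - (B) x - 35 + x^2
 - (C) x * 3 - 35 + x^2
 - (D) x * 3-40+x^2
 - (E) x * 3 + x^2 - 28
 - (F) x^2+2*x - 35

Expanding (7 + x)*(-5 + x):
= x^2+2*x - 35
F) x^2+2*x - 35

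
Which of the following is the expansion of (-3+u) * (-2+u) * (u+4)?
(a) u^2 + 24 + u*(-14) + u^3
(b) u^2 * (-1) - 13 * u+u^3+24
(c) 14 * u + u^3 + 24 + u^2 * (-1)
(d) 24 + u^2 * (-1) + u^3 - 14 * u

Expanding (-3+u) * (-2+u) * (u+4):
= 24 + u^2 * (-1) + u^3 - 14 * u
d) 24 + u^2 * (-1) + u^3 - 14 * u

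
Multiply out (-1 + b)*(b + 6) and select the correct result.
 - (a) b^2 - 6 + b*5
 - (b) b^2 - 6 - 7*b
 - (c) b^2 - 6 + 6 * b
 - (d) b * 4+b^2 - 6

Expanding (-1 + b)*(b + 6):
= b^2 - 6 + b*5
a) b^2 - 6 + b*5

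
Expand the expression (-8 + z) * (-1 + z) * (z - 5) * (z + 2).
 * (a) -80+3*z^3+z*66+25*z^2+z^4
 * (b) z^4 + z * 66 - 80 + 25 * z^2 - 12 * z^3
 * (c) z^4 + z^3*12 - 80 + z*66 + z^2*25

Expanding (-8 + z) * (-1 + z) * (z - 5) * (z + 2):
= z^4 + z * 66 - 80 + 25 * z^2 - 12 * z^3
b) z^4 + z * 66 - 80 + 25 * z^2 - 12 * z^3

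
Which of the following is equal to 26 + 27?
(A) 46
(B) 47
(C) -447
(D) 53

26 + 27 = 53
D) 53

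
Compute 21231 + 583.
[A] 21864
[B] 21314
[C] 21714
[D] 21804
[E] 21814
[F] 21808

21231 + 583 = 21814
E) 21814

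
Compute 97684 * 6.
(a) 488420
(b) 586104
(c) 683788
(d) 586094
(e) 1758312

97684 * 6 = 586104
b) 586104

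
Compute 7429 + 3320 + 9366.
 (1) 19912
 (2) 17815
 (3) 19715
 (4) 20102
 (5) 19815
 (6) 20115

First: 7429 + 3320 = 10749
Then: 10749 + 9366 = 20115
6) 20115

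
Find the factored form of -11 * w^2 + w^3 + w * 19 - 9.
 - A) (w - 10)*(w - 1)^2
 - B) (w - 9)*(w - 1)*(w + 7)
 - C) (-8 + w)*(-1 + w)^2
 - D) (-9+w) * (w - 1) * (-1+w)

We need to factor -11 * w^2 + w^3 + w * 19 - 9.
The factored form is (-9+w) * (w - 1) * (-1+w).
D) (-9+w) * (w - 1) * (-1+w)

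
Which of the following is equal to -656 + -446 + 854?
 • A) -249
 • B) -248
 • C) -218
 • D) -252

First: -656 + -446 = -1102
Then: -1102 + 854 = -248
B) -248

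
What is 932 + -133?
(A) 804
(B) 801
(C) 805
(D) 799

932 + -133 = 799
D) 799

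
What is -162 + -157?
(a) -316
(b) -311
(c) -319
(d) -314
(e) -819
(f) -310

-162 + -157 = -319
c) -319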